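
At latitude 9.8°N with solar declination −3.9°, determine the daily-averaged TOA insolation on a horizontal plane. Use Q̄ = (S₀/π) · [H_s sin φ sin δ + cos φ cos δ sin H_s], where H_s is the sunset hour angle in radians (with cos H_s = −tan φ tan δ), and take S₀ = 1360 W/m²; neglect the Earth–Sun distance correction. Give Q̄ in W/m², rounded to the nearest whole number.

418 W/m²

−tan φ tan δ = −(0.1727)(-0.0682) = 0.0118; H_s = arccos(0.0118) = 89.32°. In radians, H_s = 1.5589.
H_s sin φ sin δ = 1.5589 × 0.1702 × -0.0680 = -0.0180.
cos φ cos δ sin H_s = 0.9854 × 0.9977 × 0.9999 = 0.9830.
Q̄ = (1360/π) × (-0.0180 + 0.9830) = 432.90 × 0.9650 = 417.75 W/m².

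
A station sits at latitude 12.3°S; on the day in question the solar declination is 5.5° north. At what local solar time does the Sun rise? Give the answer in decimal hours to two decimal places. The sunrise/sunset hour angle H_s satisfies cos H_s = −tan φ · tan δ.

The sunset hour angle satisfies cos H_s = −tan φ tan δ = 0.0210, giving H_s = 88.80°.
Sunrise is at 12 − H_s/15 = 12 − 5.920 = 6.080 h local solar time.

6.08 h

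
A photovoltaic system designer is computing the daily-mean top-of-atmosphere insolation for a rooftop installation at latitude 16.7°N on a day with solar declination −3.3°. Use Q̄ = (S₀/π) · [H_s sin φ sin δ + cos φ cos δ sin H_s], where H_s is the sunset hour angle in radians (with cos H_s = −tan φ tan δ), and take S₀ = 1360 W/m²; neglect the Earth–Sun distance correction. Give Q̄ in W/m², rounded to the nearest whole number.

cos H_s = −tan(16.7°) · tan(-3.3°) = 0.0173, so H_s = arccos(0.0173) = 89.01°. In radians, H_s = 1.5535.
H_s sin φ sin δ = 1.5535 × 0.2874 × -0.0576 = -0.0257.
cos φ cos δ sin H_s = 0.9578 × 0.9983 × 0.9999 = 0.9561.
Q̄ = (1360/π) × (-0.0257 + 0.9561) = 432.90 × 0.9304 = 402.77 W/m².

403 W/m²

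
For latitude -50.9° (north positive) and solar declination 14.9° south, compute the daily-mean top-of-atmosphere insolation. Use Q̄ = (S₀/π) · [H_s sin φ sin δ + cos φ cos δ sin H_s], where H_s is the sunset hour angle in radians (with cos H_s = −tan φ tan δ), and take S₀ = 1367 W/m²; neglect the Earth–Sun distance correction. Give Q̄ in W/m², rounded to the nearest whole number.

416 W/m²

The sunset hour angle satisfies cos H_s = −tan φ tan δ = -0.3274, giving H_s = 109.11°. In radians, H_s = 1.9043.
H_s sin φ sin δ = 1.9043 × -0.7760 × -0.2571 = 0.3799.
cos φ cos δ sin H_s = 0.6307 × 0.9664 × 0.9449 = 0.5759.
Q̄ = (1367/π) × (0.3799 + 0.5759) = 435.13 × 0.9558 = 415.90 W/m².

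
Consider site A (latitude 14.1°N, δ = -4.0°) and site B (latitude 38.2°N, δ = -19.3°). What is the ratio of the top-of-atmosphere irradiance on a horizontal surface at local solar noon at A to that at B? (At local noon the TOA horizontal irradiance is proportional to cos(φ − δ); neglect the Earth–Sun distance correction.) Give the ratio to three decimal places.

A: cos θ_z = cos(14.1° − (-4.0°)) = 0.9505.
B: cos θ_z = cos(38.2° − (-19.3°)) = 0.5373.
Ratio A/B = 0.9505 / 0.5373 = 1.7690.

1.769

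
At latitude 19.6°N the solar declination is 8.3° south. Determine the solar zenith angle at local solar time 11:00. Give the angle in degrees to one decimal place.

Hour angle H = 15° × (11 − 12) = -15.00°.
cos θ_z = sin φ sin δ + cos φ cos δ cos H = (0.3355)(-0.1444) + (0.9421)(0.9895)(0.9659) = 0.8520.
θ_z = arccos(0.8520) = 31.57°.

31.6°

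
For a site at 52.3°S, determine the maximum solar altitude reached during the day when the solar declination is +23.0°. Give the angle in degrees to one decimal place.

14.7°

At local solar noon the hour angle is zero, so the elevation is 90° − |φ − δ| = 90° − |-52.3° − (23.0°)| = 90° − 75.3° = 14.7°.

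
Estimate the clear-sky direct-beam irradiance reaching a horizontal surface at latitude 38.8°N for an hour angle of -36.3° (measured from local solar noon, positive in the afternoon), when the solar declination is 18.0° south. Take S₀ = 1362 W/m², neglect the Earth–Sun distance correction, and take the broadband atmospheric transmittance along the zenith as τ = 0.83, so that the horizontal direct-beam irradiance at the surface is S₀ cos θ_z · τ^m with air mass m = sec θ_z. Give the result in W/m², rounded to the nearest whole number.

347 W/m²

With φ = 38.8°, δ = -18.0°, H = -36.30°: sin φ sin δ = -0.1936, cos φ cos δ cos H = 0.5973, so cos θ_z = 0.4037.
Air mass m = 1/cos θ_z = 1/0.4037 = 2.477; τ^m = 0.83^2.477 = 0.6303.
Surface direct beam = 1362 × 0.4037 × 0.6303 = 346.56 W/m².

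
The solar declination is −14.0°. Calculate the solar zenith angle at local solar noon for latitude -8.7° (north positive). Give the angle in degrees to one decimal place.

At local solar noon the hour angle is zero, so the zenith angle is |φ − δ| = |-8.7° − (-14.0°)| = 5.3°.

5.3°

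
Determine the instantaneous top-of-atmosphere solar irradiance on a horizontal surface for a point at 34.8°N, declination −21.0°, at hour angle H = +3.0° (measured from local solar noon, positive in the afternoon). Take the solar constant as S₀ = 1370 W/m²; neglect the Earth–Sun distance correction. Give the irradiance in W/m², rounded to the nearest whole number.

769 W/m²

With φ = 34.8°, δ = -21.0°, H = 3.00°: sin φ sin δ = -0.2045, cos φ cos δ cos H = 0.7656, so cos θ_z = 0.5611.
Top-of-atmosphere irradiance = S₀ cos θ_z = 1370 × 0.5611 = 768.71 W/m².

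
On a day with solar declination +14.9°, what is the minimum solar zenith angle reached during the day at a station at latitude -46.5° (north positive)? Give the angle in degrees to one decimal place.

At local solar noon the hour angle is zero, so the zenith angle is |φ − δ| = |-46.5° − (14.9°)| = 61.4°.

61.4°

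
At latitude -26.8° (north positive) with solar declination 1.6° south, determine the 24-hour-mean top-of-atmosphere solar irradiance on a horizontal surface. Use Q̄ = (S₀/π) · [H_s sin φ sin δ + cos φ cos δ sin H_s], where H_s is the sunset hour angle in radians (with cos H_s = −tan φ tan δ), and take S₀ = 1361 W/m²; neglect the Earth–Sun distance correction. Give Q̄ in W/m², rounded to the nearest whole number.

395 W/m²

cos H_s = −tan(-26.8°) · tan(-1.6°) = -0.0141, so H_s = arccos(-0.0141) = 90.81°. In radians, H_s = 1.5849.
H_s sin φ sin δ = 1.5849 × -0.4509 × -0.0279 = 0.0199.
cos φ cos δ sin H_s = 0.8926 × 0.9996 × 0.9999 = 0.8922.
Q̄ = (1361/π) × (0.0199 + 0.8922) = 433.22 × 0.9121 = 395.14 W/m².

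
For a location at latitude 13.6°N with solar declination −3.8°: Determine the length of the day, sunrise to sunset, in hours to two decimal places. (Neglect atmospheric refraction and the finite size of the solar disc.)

11.88 hours

cos H_s = −tan(13.6°) · tan(-3.8°) = 0.0161, so H_s = arccos(0.0161) = 89.08°.
Day length = 2 H_s / 15° h⁻¹ = 178.16° / 15 = 11.877 h.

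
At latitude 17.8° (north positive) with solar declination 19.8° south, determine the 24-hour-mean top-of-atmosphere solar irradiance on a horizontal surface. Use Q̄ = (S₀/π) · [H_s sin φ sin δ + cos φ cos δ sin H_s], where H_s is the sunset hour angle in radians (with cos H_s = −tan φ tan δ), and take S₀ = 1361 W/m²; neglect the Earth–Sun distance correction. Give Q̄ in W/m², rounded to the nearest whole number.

320 W/m²

The sunset hour angle satisfies cos H_s = −tan φ tan δ = 0.1156, giving H_s = 83.36°. In radians, H_s = 1.4549.
H_s sin φ sin δ = 1.4549 × 0.3057 × -0.3387 = -0.1506.
cos φ cos δ sin H_s = 0.9521 × 0.9409 × 0.9933 = 0.8898.
Q̄ = (1361/π) × (-0.1506 + 0.8898) = 433.22 × 0.7392 = 320.24 W/m².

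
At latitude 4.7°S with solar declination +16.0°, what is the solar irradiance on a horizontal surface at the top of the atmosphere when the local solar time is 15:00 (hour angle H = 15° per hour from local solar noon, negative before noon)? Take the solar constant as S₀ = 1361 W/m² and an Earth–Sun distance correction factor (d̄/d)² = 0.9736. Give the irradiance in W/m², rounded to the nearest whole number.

868 W/m²

Hour angle H = 15° × (15 − 12) = 45.00°.
With φ = -4.7°, δ = 16.0°, H = 45.00°: sin φ sin δ = -0.0226, cos φ cos δ cos H = 0.6774, so cos θ_z = 0.6548.
Top-of-atmosphere irradiance = S₀ (d̄/d)² cos θ_z = 1361 × 0.9736 × 0.6548 = 867.66 W/m².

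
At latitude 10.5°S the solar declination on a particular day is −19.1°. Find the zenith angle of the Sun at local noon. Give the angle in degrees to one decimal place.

At local solar noon the hour angle is zero, so the zenith angle is |φ − δ| = |-10.5° − (-19.1°)| = 8.6°.

8.6°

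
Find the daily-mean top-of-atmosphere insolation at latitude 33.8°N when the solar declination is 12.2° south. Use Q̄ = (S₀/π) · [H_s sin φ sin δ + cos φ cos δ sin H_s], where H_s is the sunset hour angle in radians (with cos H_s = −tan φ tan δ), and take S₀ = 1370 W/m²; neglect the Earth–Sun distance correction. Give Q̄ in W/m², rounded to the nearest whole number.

277 W/m²

The sunset hour angle satisfies cos H_s = −tan φ tan δ = 0.1447, giving H_s = 81.68°. In radians, H_s = 1.4256.
H_s sin φ sin δ = 1.4256 × 0.5563 × -0.2113 = -0.1676.
cos φ cos δ sin H_s = 0.8310 × 0.9774 × 0.9895 = 0.8037.
Q̄ = (1370/π) × (-0.1676 + 0.8037) = 436.08 × 0.6361 = 277.39 W/m².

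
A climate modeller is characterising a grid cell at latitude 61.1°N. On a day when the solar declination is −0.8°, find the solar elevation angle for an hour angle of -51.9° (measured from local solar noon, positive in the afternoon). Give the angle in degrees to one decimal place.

cos θ_z = sin φ sin δ + cos φ cos δ cos H = (0.8755)(-0.0140) + (0.4833)(0.9999)(0.6170) = 0.2859.
θ_z = arccos(0.2859) = 73.39°, so the elevation is 90° − 73.39° = 16.61°.

16.6°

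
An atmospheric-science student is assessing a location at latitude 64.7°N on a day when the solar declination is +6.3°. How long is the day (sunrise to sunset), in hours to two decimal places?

13.80 hours

cos H_s = −tan(64.7°) · tan(6.3°) = -0.2336, so H_s = arccos(-0.2336) = 103.51°.
Day length = 2 H_s / 15° h⁻¹ = 207.02° / 15 = 13.801 h.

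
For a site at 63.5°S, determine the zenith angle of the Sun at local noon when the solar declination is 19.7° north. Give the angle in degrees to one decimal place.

At local solar noon the hour angle is zero, so the zenith angle is |φ − δ| = |-63.5° − (19.7°)| = 83.2°.

83.2°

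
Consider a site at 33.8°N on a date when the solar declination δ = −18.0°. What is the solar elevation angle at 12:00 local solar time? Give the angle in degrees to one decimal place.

Hour angle H = 15° × (12 − 12) = 0.00°.
cos θ_z = sin(33.8°) sin(-18.0°) + cos(33.8°) cos(-18.0°) cos(0.00°) = -0.1719 + 0.7903 = 0.6184.
θ_z = arccos(0.6184) = 51.80°, so the elevation is 90° − 51.80° = 38.20°.

38.2°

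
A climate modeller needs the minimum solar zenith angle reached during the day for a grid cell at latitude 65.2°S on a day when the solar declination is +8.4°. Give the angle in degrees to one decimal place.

73.6°

At local solar noon the hour angle is zero, so the zenith angle is |φ − δ| = |-65.2° − (8.4°)| = 73.6°.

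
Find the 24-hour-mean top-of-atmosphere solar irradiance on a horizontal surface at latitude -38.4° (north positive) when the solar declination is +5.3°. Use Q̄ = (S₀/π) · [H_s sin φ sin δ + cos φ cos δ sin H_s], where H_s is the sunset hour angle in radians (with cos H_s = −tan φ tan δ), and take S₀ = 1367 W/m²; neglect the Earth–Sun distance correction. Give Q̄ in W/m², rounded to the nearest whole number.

cos H_s = −tan(-38.4°) · tan(5.3°) = 0.0735, so H_s = arccos(0.0735) = 85.78°. In radians, H_s = 1.4971.
H_s sin φ sin δ = 1.4971 × -0.6211 × 0.0924 = -0.0859.
cos φ cos δ sin H_s = 0.7837 × 0.9957 × 0.9973 = 0.7782.
Q̄ = (1367/π) × (-0.0859 + 0.7782) = 435.13 × 0.6923 = 301.24 W/m².

301 W/m²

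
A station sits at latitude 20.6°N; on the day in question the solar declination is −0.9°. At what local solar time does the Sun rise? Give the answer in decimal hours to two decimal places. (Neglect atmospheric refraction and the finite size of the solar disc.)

−tan φ tan δ = −(0.3759)(-0.0157) = 0.0059; H_s = arccos(0.0059) = 89.66°.
Sunrise is at 12 − H_s/15 = 12 − 5.977 = 6.023 h local solar time.

6.02 h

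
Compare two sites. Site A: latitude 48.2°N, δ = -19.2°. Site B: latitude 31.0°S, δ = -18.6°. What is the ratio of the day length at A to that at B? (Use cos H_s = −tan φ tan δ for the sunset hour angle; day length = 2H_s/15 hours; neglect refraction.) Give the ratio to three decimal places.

0.660

A: H_s = arccos(−tan 48.2° · tan -19.2°) = 67.08°, so 2H_s/15 = 8.9440 h.
B: H_s = arccos(−tan -31.0° · tan -18.6°) = 101.67°, so 2H_s/15 = 13.5560 h.
Ratio A/B = 8.9440 / 13.5560 = 0.6598.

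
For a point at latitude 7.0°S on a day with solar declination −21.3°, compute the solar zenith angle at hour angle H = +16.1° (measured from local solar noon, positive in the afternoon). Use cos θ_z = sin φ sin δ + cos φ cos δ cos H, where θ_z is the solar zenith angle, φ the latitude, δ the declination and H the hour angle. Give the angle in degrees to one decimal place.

cos θ_z = sin(-7.0°) sin(-21.3°) + cos(-7.0°) cos(-21.3°) cos(16.10°) = 0.0443 + 0.8885 = 0.9328.
θ_z = arccos(0.9328) = 21.12°.

21.1°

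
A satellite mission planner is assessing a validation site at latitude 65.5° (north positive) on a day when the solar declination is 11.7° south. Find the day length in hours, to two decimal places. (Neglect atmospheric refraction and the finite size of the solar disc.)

The sunset hour angle satisfies cos H_s = −tan φ tan δ = 0.4544, giving H_s = 62.97°.
Day length = 2 H_s / 15° h⁻¹ = 125.94° / 15 = 8.396 h.

8.40 hours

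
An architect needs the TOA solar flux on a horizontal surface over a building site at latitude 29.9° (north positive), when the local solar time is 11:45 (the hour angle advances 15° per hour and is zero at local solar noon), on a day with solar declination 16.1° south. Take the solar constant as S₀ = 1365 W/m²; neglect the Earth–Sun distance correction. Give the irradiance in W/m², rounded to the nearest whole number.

Hour angle H = 15° × (11.75 − 12) = -3.75°.
cos θ_z = sin φ sin δ + cos φ cos δ cos H = (0.4985)(-0.2773) + (0.8669)(0.9608)(0.9979) = 0.6929.
Top-of-atmosphere irradiance = S₀ cos θ_z = 1365 × 0.6929 = 945.81 W/m².

946 W/m²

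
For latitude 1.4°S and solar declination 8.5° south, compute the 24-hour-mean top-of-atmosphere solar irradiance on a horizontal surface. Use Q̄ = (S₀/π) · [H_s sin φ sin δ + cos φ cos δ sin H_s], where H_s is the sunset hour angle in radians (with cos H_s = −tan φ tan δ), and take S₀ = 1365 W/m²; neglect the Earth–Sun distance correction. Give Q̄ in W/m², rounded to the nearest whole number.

The sunset hour angle satisfies cos H_s = −tan φ tan δ = -0.0037, giving H_s = 90.21°. In radians, H_s = 1.5745.
H_s sin φ sin δ = 1.5745 × -0.0244 × -0.1478 = 0.0057.
cos φ cos δ sin H_s = 0.9997 × 0.9890 × 1.0000 = 0.9887.
Q̄ = (1365/π) × (0.0057 + 0.9887) = 434.49 × 0.9944 = 432.06 W/m².

432 W/m²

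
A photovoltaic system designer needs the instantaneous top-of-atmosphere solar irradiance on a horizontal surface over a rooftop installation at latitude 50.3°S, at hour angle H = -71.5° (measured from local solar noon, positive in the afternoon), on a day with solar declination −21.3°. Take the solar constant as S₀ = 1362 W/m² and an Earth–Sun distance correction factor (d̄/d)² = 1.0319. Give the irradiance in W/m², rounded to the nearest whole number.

cos θ_z = sin φ sin δ + cos φ cos δ cos H = (-0.7694)(-0.3633) + (0.6388)(0.9317)(0.3173) = 0.4684.
Top-of-atmosphere irradiance = S₀ (d̄/d)² cos θ_z = 1362 × 1.0319 × 0.4684 = 658.31 W/m².

658 W/m²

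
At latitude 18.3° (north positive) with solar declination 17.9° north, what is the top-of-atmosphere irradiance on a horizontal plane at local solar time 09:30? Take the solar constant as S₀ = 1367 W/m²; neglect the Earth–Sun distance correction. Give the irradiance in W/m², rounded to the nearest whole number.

1112 W/m²

Hour angle H = 15° × (9.5 − 12) = -37.50°.
cos θ_z = sin(18.3°) sin(17.9°) + cos(18.3°) cos(17.9°) cos(-37.50°) = 0.0965 + 0.7168 = 0.8133.
Top-of-atmosphere irradiance = S₀ cos θ_z = 1367 × 0.8133 = 1111.78 W/m².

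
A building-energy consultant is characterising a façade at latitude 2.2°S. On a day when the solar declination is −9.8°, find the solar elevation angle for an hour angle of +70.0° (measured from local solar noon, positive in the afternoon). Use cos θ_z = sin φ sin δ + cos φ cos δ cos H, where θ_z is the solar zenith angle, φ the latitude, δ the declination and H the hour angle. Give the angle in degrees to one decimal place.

20.1°

cos θ_z = sin(-2.2°) sin(-9.8°) + cos(-2.2°) cos(-9.8°) cos(70.00°) = 0.0065 + 0.3368 = 0.3433.
θ_z = arccos(0.3433) = 69.92°, so the elevation is 90° − 69.92° = 20.08°.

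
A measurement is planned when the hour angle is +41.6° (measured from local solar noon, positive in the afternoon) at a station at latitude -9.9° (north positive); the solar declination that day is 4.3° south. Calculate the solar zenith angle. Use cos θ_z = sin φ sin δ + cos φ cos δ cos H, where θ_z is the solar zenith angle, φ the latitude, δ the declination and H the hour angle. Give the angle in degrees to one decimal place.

cos θ_z = sin φ sin δ + cos φ cos δ cos H = (-0.1719)(-0.0750) + (0.9851)(0.9972)(0.7478) = 0.7475.
θ_z = arccos(0.7475) = 41.63°.

41.6°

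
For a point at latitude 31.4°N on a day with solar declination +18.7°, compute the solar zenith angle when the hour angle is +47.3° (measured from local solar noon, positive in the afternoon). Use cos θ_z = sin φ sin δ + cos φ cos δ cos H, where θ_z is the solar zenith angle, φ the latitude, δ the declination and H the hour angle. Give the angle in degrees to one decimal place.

With φ = 31.4°, δ = 18.7°, H = 47.30°: sin φ sin δ = 0.1670, cos φ cos δ cos H = 0.5483, so cos θ_z = 0.7153.
θ_z = arccos(0.7153) = 44.33°.

44.3°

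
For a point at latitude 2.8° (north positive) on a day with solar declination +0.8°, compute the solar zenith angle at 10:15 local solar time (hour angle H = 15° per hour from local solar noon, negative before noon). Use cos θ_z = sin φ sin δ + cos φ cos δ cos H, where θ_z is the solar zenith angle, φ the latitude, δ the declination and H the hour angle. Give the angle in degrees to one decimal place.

26.3°

Hour angle H = 15° × (10.25 − 12) = -26.25°.
cos θ_z = sin(2.8°) sin(0.8°) + cos(2.8°) cos(0.8°) cos(-26.25°) = 0.0007 + 0.8957 = 0.8964.
θ_z = arccos(0.8964) = 26.31°.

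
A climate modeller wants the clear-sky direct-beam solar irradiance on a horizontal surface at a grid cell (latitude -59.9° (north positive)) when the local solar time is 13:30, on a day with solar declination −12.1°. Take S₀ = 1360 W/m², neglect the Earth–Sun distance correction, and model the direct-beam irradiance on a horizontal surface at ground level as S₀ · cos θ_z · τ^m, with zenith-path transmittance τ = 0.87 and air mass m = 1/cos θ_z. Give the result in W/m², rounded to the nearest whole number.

Hour angle H = 15° × (13.5 − 12) = 22.50°.
cos θ_z = sin(-59.9°) sin(-12.1°) + cos(-59.9°) cos(-12.1°) cos(22.50°) = 0.1814 + 0.4530 = 0.6344.
Air mass m = 1/cos θ_z = 1/0.6344 = 1.576; τ^m = 0.87^1.576 = 0.8029.
Surface direct beam = 1360 × 0.6344 × 0.8029 = 692.73 W/m².

693 W/m²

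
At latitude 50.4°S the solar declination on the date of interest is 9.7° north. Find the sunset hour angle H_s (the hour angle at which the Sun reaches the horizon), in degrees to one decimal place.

The sunset hour angle satisfies cos H_s = −tan φ tan δ = 0.2066, giving H_s = 78.08°.

78.1°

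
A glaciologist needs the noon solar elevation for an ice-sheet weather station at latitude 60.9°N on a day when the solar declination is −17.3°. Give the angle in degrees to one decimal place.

At local solar noon the hour angle is zero, so the elevation is 90° − |φ − δ| = 90° − |60.9° − (-17.3°)| = 90° − 78.2° = 11.8°.

11.8°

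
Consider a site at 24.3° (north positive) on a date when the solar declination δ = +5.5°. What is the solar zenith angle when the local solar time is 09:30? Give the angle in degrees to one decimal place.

Hour angle H = 15° × (9.5 − 12) = -37.50°.
cos θ_z = sin(24.3°) sin(5.5°) + cos(24.3°) cos(5.5°) cos(-37.50°) = 0.0394 + 0.7197 = 0.7591.
θ_z = arccos(0.7591) = 40.62°.

40.6°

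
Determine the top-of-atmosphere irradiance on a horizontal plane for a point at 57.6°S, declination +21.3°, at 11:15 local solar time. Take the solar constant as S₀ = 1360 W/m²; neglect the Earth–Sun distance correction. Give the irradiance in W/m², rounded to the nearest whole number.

249 W/m²

Hour angle H = 15° × (11.25 − 12) = -11.25°.
cos θ_z = sin φ sin δ + cos φ cos δ cos H = (-0.8443)(0.3633) + (0.5358)(0.9317)(0.9808) = 0.1829.
Top-of-atmosphere irradiance = S₀ cos θ_z = 1360 × 0.1829 = 248.74 W/m².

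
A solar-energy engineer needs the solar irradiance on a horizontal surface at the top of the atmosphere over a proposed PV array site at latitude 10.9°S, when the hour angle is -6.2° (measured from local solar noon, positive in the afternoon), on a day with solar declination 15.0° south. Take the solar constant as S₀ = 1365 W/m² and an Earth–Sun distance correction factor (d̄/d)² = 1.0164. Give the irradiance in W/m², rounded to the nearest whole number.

1376 W/m²

With φ = -10.9°, δ = -15.0°, H = -6.20°: sin φ sin δ = 0.0489, cos φ cos δ cos H = 0.9430, so cos θ_z = 0.9919.
Top-of-atmosphere irradiance = S₀ (d̄/d)² cos θ_z = 1365 × 1.0164 × 0.9919 = 1376.15 W/m².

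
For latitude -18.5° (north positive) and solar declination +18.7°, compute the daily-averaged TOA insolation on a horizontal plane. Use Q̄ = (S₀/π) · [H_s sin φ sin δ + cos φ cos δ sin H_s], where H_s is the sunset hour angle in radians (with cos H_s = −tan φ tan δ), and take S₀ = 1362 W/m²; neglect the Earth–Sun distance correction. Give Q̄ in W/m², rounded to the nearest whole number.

323 W/m²

The sunset hour angle satisfies cos H_s = −tan φ tan δ = 0.1133, giving H_s = 83.49°. In radians, H_s = 1.4572.
H_s sin φ sin δ = 1.4572 × -0.3173 × 0.3206 = -0.1482.
cos φ cos δ sin H_s = 0.9483 × 0.9472 × 0.9936 = 0.8925.
Q̄ = (1362/π) × (-0.1482 + 0.8925) = 433.54 × 0.7443 = 322.68 W/m².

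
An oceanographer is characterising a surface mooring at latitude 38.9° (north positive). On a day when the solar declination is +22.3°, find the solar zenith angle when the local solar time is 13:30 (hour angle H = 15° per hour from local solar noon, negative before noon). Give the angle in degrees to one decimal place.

25.4°

Hour angle H = 15° × (13.5 − 12) = 22.50°.
With φ = 38.9°, δ = 22.3°, H = 22.50°: sin φ sin δ = 0.2383, cos φ cos δ cos H = 0.6652, so cos θ_z = 0.9035.
θ_z = arccos(0.9035) = 25.38°.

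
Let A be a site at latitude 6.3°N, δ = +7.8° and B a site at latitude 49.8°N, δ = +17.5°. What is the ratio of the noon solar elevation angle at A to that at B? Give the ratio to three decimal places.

1.534

A: 90° − |6.3 − (7.8)| = 88.50°.
B: 90° − |49.8 − (17.5)| = 57.70°.
Ratio A/B = 88.5000 / 57.7000 = 1.5338.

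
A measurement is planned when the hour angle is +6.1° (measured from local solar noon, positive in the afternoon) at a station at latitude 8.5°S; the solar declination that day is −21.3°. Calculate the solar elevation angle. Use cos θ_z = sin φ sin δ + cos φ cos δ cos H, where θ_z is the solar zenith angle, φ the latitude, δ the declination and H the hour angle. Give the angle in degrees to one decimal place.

cos θ_z = sin(-8.5°) sin(-21.3°) + cos(-8.5°) cos(-21.3°) cos(6.10°) = 0.0537 + 0.9162 = 0.9699.
θ_z = arccos(0.9699) = 14.09°, so the elevation is 90° − 14.09° = 75.91°.

75.9°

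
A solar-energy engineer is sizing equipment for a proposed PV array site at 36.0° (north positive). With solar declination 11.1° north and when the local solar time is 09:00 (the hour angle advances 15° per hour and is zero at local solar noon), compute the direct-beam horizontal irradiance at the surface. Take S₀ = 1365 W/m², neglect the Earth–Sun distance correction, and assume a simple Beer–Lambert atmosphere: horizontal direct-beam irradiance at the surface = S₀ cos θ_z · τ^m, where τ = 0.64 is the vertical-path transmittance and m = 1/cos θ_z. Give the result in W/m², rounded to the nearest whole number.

Hour angle H = 15° × (9 − 12) = -45.00°.
cos θ_z = sin(36.0°) sin(11.1°) + cos(36.0°) cos(11.1°) cos(-45.00°) = 0.1132 + 0.5614 = 0.6746.
Air mass m = 1/cos θ_z = 1/0.6746 = 1.482; τ^m = 0.64^1.482 = 0.5161.
Surface direct beam = 1365 × 0.6746 × 0.5161 = 475.24 W/m².

475 W/m²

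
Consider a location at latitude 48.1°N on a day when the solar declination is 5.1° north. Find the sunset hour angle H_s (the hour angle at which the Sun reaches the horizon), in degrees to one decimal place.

95.7°

cos H_s = −tan(48.1°) · tan(5.1°) = -0.0995, so H_s = arccos(-0.0995) = 95.71°.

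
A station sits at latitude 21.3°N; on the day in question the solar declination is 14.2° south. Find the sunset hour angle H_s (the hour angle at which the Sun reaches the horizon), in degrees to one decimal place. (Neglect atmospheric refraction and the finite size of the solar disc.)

−tan φ tan δ = −(0.3899)(-0.2530) = 0.0986; H_s = arccos(0.0986) = 84.34°.

84.3°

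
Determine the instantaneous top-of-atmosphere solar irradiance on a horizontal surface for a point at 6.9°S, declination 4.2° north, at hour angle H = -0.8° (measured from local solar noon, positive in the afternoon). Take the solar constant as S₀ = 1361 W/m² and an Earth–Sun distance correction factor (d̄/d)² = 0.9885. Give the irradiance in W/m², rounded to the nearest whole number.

cos θ_z = sin φ sin δ + cos φ cos δ cos H = (-0.1201)(0.0732) + (0.9928)(0.9973)(0.9999) = 0.9812.
Top-of-atmosphere irradiance = S₀ (d̄/d)² cos θ_z = 1361 × 0.9885 × 0.9812 = 1320.06 W/m².

1320 W/m²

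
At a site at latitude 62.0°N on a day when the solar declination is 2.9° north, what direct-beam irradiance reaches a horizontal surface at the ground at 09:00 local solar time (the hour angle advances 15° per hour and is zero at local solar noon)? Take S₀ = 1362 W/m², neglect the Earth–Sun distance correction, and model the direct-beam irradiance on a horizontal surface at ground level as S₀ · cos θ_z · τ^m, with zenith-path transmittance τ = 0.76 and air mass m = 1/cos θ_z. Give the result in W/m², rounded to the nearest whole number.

Hour angle H = 15° × (9 − 12) = -45.00°.
cos θ_z = sin(62.0°) sin(2.9°) + cos(62.0°) cos(2.9°) cos(-45.00°) = 0.0447 + 0.3315 = 0.3762.
Air mass m = 1/cos θ_z = 1/0.3762 = 2.658; τ^m = 0.76^2.658 = 0.4822.
Surface direct beam = 1362 × 0.3762 × 0.4822 = 247.07 W/m².

247 W/m²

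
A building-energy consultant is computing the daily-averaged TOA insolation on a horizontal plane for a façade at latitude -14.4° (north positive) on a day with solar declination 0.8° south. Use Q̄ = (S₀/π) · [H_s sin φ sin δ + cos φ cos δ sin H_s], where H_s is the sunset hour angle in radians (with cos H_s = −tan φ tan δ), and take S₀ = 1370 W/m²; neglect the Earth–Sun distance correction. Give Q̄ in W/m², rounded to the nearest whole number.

425 W/m²

cos H_s = −tan(-14.4°) · tan(-0.8°) = -0.0036, so H_s = arccos(-0.0036) = 90.21°. In radians, H_s = 1.5745.
H_s sin φ sin δ = 1.5745 × -0.2487 × -0.0140 = 0.0055.
cos φ cos δ sin H_s = 0.9686 × 0.9999 × 1.0000 = 0.9685.
Q̄ = (1370/π) × (0.0055 + 0.9685) = 436.08 × 0.9740 = 424.74 W/m².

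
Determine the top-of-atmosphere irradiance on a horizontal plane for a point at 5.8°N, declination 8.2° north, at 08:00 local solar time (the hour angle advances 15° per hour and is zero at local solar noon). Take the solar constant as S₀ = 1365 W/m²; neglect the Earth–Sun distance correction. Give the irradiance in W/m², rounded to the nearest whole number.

Hour angle H = 15° × (8 − 12) = -60.00°.
With φ = 5.8°, δ = 8.2°, H = -60.00°: sin φ sin δ = 0.0144, cos φ cos δ cos H = 0.4924, so cos θ_z = 0.5068.
Top-of-atmosphere irradiance = S₀ cos θ_z = 1365 × 0.5068 = 691.78 W/m².

692 W/m²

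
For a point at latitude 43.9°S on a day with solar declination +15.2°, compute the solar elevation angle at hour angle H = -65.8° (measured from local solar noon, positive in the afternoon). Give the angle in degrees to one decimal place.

With φ = -43.9°, δ = 15.2°, H = -65.80°: sin φ sin δ = -0.1818, cos φ cos δ cos H = 0.2850, so cos θ_z = 0.1032.
θ_z = arccos(0.1032) = 84.08°, so the elevation is 90° − 84.08° = 5.92°.

5.9°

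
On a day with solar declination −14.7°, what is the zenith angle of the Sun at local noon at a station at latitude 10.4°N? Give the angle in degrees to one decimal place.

At local solar noon the hour angle is zero, so the zenith angle is |φ − δ| = |10.4° − (-14.7°)| = 25.1°.

25.1°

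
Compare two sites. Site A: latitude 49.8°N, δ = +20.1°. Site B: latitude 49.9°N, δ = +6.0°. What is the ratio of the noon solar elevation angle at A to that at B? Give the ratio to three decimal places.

1.308

A: 90° − |49.8 − (20.1)| = 60.30°.
B: 90° − |49.9 − (6.0)| = 46.10°.
Ratio A/B = 60.3000 / 46.1000 = 1.3080.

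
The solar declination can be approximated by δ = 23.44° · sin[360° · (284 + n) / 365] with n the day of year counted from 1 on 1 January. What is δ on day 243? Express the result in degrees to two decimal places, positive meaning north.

+8.10°

360 × (284 + 243) / 365 = 519.781°; sin(519.781°) = 0.3456.
δ = 23.44 × 0.3456 = 8.101° ≈ +8.10°.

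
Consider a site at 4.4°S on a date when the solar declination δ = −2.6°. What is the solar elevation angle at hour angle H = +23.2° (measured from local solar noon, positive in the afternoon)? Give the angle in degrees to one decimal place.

cos θ_z = sin(-4.4°) sin(-2.6°) + cos(-4.4°) cos(-2.6°) cos(23.20°) = 0.0035 + 0.9155 = 0.9190.
θ_z = arccos(0.9190) = 23.22°, so the elevation is 90° − 23.22° = 66.78°.

66.8°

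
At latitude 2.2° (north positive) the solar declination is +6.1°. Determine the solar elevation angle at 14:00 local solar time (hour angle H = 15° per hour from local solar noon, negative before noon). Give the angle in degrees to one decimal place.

59.8°

Hour angle H = 15° × (14 − 12) = 30.00°.
cos θ_z = sin(2.2°) sin(6.1°) + cos(2.2°) cos(6.1°) cos(30.00°) = 0.0041 + 0.8605 = 0.8646.
θ_z = arccos(0.8646) = 30.16°, so the elevation is 90° − 30.16° = 59.84°.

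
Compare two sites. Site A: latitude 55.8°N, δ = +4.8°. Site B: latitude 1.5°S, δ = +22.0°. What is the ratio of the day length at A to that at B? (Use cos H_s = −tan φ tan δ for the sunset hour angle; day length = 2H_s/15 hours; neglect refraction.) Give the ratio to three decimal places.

1.086

A: H_s = arccos(−tan 55.8° · tan 4.8°) = 97.10°, so 2H_s/15 = 12.9467 h.
B: H_s = arccos(−tan -1.5° · tan 22.0°) = 89.39°, so 2H_s/15 = 11.9187 h.
Ratio A/B = 12.9467 / 11.9187 = 1.0863.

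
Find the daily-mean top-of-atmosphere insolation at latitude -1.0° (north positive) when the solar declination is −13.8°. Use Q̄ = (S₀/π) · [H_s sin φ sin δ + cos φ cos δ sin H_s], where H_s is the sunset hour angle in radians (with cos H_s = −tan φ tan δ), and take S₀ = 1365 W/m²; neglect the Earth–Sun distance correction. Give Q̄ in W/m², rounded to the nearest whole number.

The sunset hour angle satisfies cos H_s = −tan φ tan δ = -0.0043, giving H_s = 90.25°. In radians, H_s = 1.5752.
H_s sin φ sin δ = 1.5752 × -0.0175 × -0.2385 = 0.0066.
cos φ cos δ sin H_s = 0.9998 × 0.9711 × 1.0000 = 0.9709.
Q̄ = (1365/π) × (0.0066 + 0.9709) = 434.49 × 0.9775 = 424.71 W/m².

425 W/m²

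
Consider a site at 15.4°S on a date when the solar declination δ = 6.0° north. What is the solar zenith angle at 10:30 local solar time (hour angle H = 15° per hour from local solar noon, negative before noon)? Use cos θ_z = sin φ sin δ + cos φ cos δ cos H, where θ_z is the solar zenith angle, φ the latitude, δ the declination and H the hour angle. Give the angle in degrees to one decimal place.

Hour angle H = 15° × (10.5 − 12) = -22.50°.
cos θ_z = sin(-15.4°) sin(6.0°) + cos(-15.4°) cos(6.0°) cos(-22.50°) = -0.0278 + 0.8858 = 0.8580.
θ_z = arccos(0.8580) = 30.91°.

30.9°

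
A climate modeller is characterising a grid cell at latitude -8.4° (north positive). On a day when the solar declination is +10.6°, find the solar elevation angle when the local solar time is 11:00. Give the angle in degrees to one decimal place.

65.8°

Hour angle H = 15° × (11 − 12) = -15.00°.
cos θ_z = sin φ sin δ + cos φ cos δ cos H = (-0.1461)(0.1840) + (0.9893)(0.9829)(0.9659) = 0.9123.
θ_z = arccos(0.9123) = 24.17°, so the elevation is 90° − 24.17° = 65.83°.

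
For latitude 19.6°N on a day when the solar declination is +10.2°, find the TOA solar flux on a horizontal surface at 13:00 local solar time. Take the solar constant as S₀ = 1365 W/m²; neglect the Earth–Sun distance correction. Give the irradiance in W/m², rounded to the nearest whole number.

Hour angle H = 15° × (13 − 12) = 15.00°.
cos θ_z = sin φ sin δ + cos φ cos δ cos H = (0.3355)(0.1771) + (0.9421)(0.9842)(0.9659) = 0.9550.
Top-of-atmosphere irradiance = S₀ cos θ_z = 1365 × 0.9550 = 1303.58 W/m².

1304 W/m²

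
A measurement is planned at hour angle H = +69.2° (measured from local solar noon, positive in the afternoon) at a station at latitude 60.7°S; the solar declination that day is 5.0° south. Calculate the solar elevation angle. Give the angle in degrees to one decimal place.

cos θ_z = sin φ sin δ + cos φ cos δ cos H = (-0.8721)(-0.0872) + (0.4894)(0.9962)(0.3551) = 0.2492.
θ_z = arccos(0.2492) = 75.57°, so the elevation is 90° − 75.57° = 14.43°.

14.4°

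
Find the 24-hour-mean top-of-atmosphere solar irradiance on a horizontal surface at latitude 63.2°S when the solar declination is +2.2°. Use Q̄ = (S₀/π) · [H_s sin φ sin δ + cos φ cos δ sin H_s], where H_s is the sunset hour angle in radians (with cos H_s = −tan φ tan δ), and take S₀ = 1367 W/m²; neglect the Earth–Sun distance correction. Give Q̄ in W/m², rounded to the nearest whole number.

173 W/m²

−tan φ tan δ = −(-1.9797)(0.0384) = 0.0760; H_s = arccos(0.0760) = 85.64°. In radians, H_s = 1.4947.
H_s sin φ sin δ = 1.4947 × -0.8926 × 0.0384 = -0.0512.
cos φ cos δ sin H_s = 0.4509 × 0.9993 × 0.9971 = 0.4493.
Q̄ = (1367/π) × (-0.0512 + 0.4493) = 435.13 × 0.3981 = 173.23 W/m².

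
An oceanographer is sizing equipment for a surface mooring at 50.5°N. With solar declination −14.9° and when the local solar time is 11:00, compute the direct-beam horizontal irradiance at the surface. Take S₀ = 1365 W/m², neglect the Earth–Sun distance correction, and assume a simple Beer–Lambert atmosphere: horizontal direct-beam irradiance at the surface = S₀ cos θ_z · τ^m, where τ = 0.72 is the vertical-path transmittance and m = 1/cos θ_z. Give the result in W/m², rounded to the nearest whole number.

235 W/m²

Hour angle H = 15° × (11 − 12) = -15.00°.
cos θ_z = sin φ sin δ + cos φ cos δ cos H = (0.7716)(-0.2571) + (0.6361)(0.9664)(0.9659) = 0.3954.
Air mass m = 1/cos θ_z = 1/0.3954 = 2.529; τ^m = 0.72^2.529 = 0.4357.
Surface direct beam = 1365 × 0.3954 × 0.4357 = 235.16 W/m².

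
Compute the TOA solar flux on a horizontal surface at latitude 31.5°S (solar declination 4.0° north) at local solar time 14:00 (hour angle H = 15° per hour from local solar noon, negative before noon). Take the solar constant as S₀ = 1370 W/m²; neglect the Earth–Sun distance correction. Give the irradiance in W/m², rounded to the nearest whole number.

Hour angle H = 15° × (14 − 12) = 30.00°.
cos θ_z = sin(-31.5°) sin(4.0°) + cos(-31.5°) cos(4.0°) cos(30.00°) = -0.0364 + 0.7366 = 0.7002.
Top-of-atmosphere irradiance = S₀ cos θ_z = 1370 × 0.7002 = 959.27 W/m².

959 W/m²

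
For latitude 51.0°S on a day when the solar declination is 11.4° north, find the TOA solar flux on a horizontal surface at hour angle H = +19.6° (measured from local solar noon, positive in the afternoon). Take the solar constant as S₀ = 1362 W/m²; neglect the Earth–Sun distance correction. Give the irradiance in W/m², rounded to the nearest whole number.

cos θ_z = sin φ sin δ + cos φ cos δ cos H = (-0.7771)(0.1977) + (0.6293)(0.9803)(0.9421) = 0.4276.
Top-of-atmosphere irradiance = S₀ cos θ_z = 1362 × 0.4276 = 582.39 W/m².

582 W/m²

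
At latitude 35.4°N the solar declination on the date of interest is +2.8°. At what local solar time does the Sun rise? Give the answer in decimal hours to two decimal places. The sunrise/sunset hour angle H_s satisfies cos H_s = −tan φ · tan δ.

The sunset hour angle satisfies cos H_s = −tan φ tan δ = -0.0348, giving H_s = 91.99°.
Sunrise is at 12 − H_s/15 = 12 − 6.133 = 5.867 h local solar time.

5.87 h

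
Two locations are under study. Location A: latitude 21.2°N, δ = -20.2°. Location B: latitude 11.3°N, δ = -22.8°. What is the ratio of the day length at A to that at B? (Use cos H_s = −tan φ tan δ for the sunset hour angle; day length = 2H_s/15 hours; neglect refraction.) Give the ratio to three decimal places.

0.960

A: H_s = arccos(−tan 21.2° · tan -20.2°) = 81.80°, so 2H_s/15 = 10.9067 h.
B: H_s = arccos(−tan 11.3° · tan -22.8°) = 85.18°, so 2H_s/15 = 11.3573 h.
Ratio A/B = 10.9067 / 11.3573 = 0.9603.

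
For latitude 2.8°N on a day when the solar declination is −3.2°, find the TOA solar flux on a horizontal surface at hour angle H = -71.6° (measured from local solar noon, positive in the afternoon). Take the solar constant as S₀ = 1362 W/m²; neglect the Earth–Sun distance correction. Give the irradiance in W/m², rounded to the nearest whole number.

425 W/m²

cos θ_z = sin(2.8°) sin(-3.2°) + cos(2.8°) cos(-3.2°) cos(-71.60°) = -0.0027 + 0.3148 = 0.3121.
Top-of-atmosphere irradiance = S₀ cos θ_z = 1362 × 0.3121 = 425.08 W/m².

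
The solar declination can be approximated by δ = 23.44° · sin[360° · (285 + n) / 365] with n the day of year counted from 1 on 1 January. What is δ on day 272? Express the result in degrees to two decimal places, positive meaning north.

360 × (285 + 272) / 365 = 549.370°; sin(549.370°) = -0.1628.
δ = 23.44 × -0.1628 = -3.816° ≈ -3.82°.

-3.82°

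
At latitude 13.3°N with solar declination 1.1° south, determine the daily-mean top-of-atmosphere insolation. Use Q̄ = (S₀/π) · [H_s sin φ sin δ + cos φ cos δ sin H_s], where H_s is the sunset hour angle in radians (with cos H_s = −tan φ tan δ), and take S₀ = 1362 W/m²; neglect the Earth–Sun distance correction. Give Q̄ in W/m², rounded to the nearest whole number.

The sunset hour angle satisfies cos H_s = −tan φ tan δ = 0.0045, giving H_s = 89.74°. In radians, H_s = 1.5663.
H_s sin φ sin δ = 1.5663 × 0.2300 × -0.0192 = -0.0069.
cos φ cos δ sin H_s = 0.9732 × 0.9998 × 1.0000 = 0.9730.
Q̄ = (1362/π) × (-0.0069 + 0.9730) = 433.54 × 0.9661 = 418.84 W/m².

419 W/m²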